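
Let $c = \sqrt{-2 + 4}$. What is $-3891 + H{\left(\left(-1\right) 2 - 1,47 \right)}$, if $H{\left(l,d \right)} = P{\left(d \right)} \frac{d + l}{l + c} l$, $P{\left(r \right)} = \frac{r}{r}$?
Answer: $- \frac{26841}{7} + \frac{132 \sqrt{2}}{7} \approx -3807.8$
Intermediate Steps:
$c = \sqrt{2} \approx 1.4142$
$P{\left(r \right)} = 1$
$H{\left(l,d \right)} = \frac{l \left(d + l\right)}{l + \sqrt{2}}$ ($H{\left(l,d \right)} = 1 \frac{d + l}{l + \sqrt{2}} l = \frac{d + l}{l + \sqrt{2}} l = \frac{l \left(d + l\right)}{l + \sqrt{2}}$)
$-3891 + H{\left(\left(-1\right) 2 - 1,47 \right)} = -3891 + \frac{\left(\left(-1\right) 2 - 1\right) \left(47 - 3\right)}{\left(\left(-1\right) 2 - 1\right) + \sqrt{2}} = -3891 + \frac{\left(-2 - 1\right) \left(47 - 3\right)}{\left(-2 - 1\right) + \sqrt{2}} = -3891 - \frac{3 \left(47 - 3\right)}{-3 + \sqrt{2}} = -3891 - 3 \frac{1}{-3 + \sqrt{2}} \cdot 44 = -3891 - \frac{132}{-3 + \sqrt{2}}$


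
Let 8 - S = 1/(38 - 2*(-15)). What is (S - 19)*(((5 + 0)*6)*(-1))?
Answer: 11235/34 ≈ 330.44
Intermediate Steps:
S = 543/68 (S = 8 - 1/(38 - 2*(-15)) = 8 - 1/(38 + 30) = 8 - 1/68 = 543/68 ≈ 7.9853)
(S - 19)*(((5 + 0)*6)*(-1)) = (543/68 - 19)*(((5 + 0)*6)*(-1)) = -749*5*6*(-1)/68 = -11235*(-1)/34 = -749/68*(-30) = 11235/34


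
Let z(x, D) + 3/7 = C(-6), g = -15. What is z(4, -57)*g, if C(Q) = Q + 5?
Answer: 150/7 ≈ 21.429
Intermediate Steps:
C(Q) = 5 + Q
z(x, D) = -10/7 (z(x, D) = -3/7 + (5 - 6) = -3/7 - 1 = -10/7)
z(4, -57)*g = -10/7*(-15) = 150/7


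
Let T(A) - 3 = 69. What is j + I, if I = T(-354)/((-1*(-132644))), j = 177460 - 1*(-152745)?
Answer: 10949928023/33161 ≈ 3.3021e+5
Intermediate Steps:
T(A) = 72 (T(A) = 3 + 69 = 72)
j = 330205 (j = 177460 + 152745 = 330205)
I = 18/33161 (I = 72/((-1*(-132644))) = 72/132644 = 72*(1/132644) = 18/33161 ≈ 0.00054281)
j + I = 330205 + 18/33161 = 10949928023/33161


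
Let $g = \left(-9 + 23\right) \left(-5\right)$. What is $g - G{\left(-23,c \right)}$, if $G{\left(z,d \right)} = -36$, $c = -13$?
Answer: $-34$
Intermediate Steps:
$g = -70$ ($g = 14 \left(-5\right) = -70$)
$g - G{\left(-23,c \right)} = -70 - -36 = -70 + 36 = -34$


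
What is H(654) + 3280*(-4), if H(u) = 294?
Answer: -12826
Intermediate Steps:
H(654) + 3280*(-4) = 294 + 3280*(-4) = 294 - 13120 = -12826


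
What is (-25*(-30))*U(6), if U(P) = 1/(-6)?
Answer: -125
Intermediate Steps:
U(P) = -⅙
(-25*(-30))*U(6) = -25*(-30)*(-⅙) = 750*(-⅙) = -125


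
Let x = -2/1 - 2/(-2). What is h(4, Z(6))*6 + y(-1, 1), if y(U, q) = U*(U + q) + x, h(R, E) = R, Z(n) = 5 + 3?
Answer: 23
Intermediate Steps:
Z(n) = 8
x = -1 (x = -2*1 - 2*(-½) = -2 + 1 = -1)
y(U, q) = -1 + U*(U + q) (y(U, q) = U*(U + q) - 1 = -1 + U*(U + q))
h(4, Z(6))*6 + y(-1, 1) = 4*6 + (-1 + (-1)² - 1*1) = 24 + (-1 + 1 - 1) = 24 - 1 = 23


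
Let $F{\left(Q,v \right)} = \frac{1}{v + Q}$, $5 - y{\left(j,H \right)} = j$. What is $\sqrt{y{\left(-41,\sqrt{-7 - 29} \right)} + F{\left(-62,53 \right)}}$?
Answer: $\frac{\sqrt{413}}{3} \approx 6.7741$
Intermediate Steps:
$y{\left(j,H \right)} = 5 - j$
$F{\left(Q,v \right)} = \frac{1}{Q + v}$
$\sqrt{y{\left(-41,\sqrt{-7 - 29} \right)} + F{\left(-62,53 \right)}} = \sqrt{\left(5 - -41\right) + \frac{1}{-62 + 53}} = \sqrt{\left(5 + 41\right) + \frac{1}{-9}} = \sqrt{46 - \frac{1}{9}} = \sqrt{\frac{413}{9}} = \frac{\sqrt{413}}{3}$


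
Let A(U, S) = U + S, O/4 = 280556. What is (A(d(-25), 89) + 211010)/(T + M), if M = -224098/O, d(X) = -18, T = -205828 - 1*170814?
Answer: -118440082072/211338457953 ≈ -0.56043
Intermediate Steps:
T = -376642 (T = -205828 - 170814 = -376642)
O = 1122224 (O = 4*280556 = 1122224)
A(U, S) = S + U
M = -112049/561112 (M = -224098/1122224 = -224098*1/1122224 = -112049/561112 ≈ -0.19969)
(A(d(-25), 89) + 211010)/(T + M) = ((89 - 18) + 211010)/(-376642 - 112049/561112) = (71 + 211010)/(-211338457953/561112) = 211081*(-561112/211338457953) = -118440082072/211338457953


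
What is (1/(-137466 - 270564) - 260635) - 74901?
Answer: -136908754081/408030 ≈ -3.3554e+5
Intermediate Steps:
(1/(-137466 - 270564) - 260635) - 74901 = (1/(-408030) - 260635) - 74901 = (-1/408030 - 260635) - 74901 = -106346899051/408030 - 74901 = -136908754081/408030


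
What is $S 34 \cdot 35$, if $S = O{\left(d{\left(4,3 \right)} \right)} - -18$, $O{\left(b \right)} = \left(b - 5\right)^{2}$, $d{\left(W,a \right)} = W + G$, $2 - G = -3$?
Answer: $40460$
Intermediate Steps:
$G = 5$ ($G = 2 - -3 = 2 + 3 = 5$)
$d{\left(W,a \right)} = 5 + W$ ($d{\left(W,a \right)} = W + 5 = 5 + W$)
$O{\left(b \right)} = \left(-5 + b\right)^{2}$
$S = 34$ ($S = \left(-5 + \left(5 + 4\right)\right)^{2} - -18 = \left(-5 + 9\right)^{2} + 18 = 4^{2} + 18 = 16 + 18 = 34$)
$S 34 \cdot 35 = 34 \cdot 34 \cdot 35 = 1156 \cdot 35 = 40460$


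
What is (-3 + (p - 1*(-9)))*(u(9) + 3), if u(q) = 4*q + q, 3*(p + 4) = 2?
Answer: 128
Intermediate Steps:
p = -10/3 (p = -4 + (⅓)*2 = -4 + ⅔ = -10/3 ≈ -3.3333)
u(q) = 5*q
(-3 + (p - 1*(-9)))*(u(9) + 3) = (-3 + (-10/3 - 1*(-9)))*(5*9 + 3) = (-3 + (-10/3 + 9))*(45 + 3) = (-3 + 17/3)*48 = (8/3)*48 = 128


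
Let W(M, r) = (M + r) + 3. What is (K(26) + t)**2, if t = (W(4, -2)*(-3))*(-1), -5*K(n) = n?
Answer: 2401/25 ≈ 96.040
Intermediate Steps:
W(M, r) = 3 + M + r
K(n) = -n/5
t = 15 (t = ((3 + 4 - 2)*(-3))*(-1) = (5*(-3))*(-1) = -15*(-1) = 15)
(K(26) + t)**2 = (-1/5*26 + 15)**2 = (-26/5 + 15)**2 = (49/5)**2 = 2401/25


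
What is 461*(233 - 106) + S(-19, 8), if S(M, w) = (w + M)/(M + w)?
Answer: 58548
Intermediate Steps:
S(M, w) = 1 (S(M, w) = (M + w)/(M + w) = 1)
461*(233 - 106) + S(-19, 8) = 461*(233 - 106) + 1 = 461*127 + 1 = 58547 + 1 = 58548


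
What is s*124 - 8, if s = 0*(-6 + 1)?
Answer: -8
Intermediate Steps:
s = 0 (s = 0*(-5) = 0)
s*124 - 8 = 0*124 - 8 = 0 - 8 = -8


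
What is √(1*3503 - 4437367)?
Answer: 2*I*√1108466 ≈ 2105.7*I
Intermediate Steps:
√(1*3503 - 4437367) = √(3503 - 4437367) = √(-4433864) = 2*I*√1108466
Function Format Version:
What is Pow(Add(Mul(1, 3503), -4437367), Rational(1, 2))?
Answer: Mul(2, I, Pow(1108466, Rational(1, 2))) ≈ Mul(2105.7, I)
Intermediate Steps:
Pow(Add(Mul(1, 3503), -4437367), Rational(1, 2)) = Pow(Add(3503, -4437367), Rational(1, 2)) = Pow(-4433864, Rational(1, 2)) = Mul(2, I, Pow(1108466, Rational(1, 2)))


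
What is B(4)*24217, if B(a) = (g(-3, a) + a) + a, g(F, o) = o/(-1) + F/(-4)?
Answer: 460123/4 ≈ 1.1503e+5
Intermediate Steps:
g(F, o) = -o - F/4 (g(F, o) = o*(-1) + F*(-¼) = -o - F/4)
B(a) = ¾ + a (B(a) = ((-a - ¼*(-3)) + a) + a = ((-a + ¾) + a) + a = ((¾ - a) + a) + a = ¾ + a)
B(4)*24217 = (¾ + 4)*24217 = (19/4)*24217 = 460123/4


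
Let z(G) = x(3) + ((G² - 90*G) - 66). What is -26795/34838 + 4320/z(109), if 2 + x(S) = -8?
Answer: 6469609/4633454 ≈ 1.3963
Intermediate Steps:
x(S) = -10 (x(S) = -2 - 8 = -10)
z(G) = -76 + G² - 90*G (z(G) = -10 + ((G² - 90*G) - 66) = -10 + (-66 + G² - 90*G) = -76 + G² - 90*G)
-26795/34838 + 4320/z(109) = -26795/34838 + 4320/(-76 + 109² - 90*109) = -26795*1/34838 + 4320/(-76 + 11881 - 9810) = -26795/34838 + 4320/1995 = -26795/34838 + 4320*(1/1995) = -26795/34838 + 288/133 = 6469609/4633454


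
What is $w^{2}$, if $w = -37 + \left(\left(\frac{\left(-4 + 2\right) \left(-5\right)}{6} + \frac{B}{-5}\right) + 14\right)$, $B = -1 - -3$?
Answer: $\frac{106276}{225} \approx 472.34$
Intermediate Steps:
$B = 2$ ($B = -1 + 3 = 2$)
$w = - \frac{326}{15}$ ($w = -37 + \left(\left(\frac{\left(-4 + 2\right) \left(-5\right)}{6} + \frac{2}{-5}\right) + 14\right) = -37 + \left(\left(\left(-2\right) \left(-5\right) \frac{1}{6} + 2 \left(- \frac{1}{5}\right)\right) + 14\right) = -37 + \left(\left(10 \cdot \frac{1}{6} - \frac{2}{5}\right) + 14\right) = -37 + \left(\left(\frac{5}{3} - \frac{2}{5}\right) + 14\right) = -37 + \left(\frac{19}{15} + 14\right) = -37 + \frac{229}{15} = - \frac{326}{15} \approx -21.733$)
$w^{2} = \left(- \frac{326}{15}\right)^{2} = \frac{106276}{225}$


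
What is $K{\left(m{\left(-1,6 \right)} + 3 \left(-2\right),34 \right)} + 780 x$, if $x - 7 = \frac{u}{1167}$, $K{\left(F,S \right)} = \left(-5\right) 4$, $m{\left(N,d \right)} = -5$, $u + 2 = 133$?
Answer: $\frac{2150220}{389} \approx 5527.6$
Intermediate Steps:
$u = 131$ ($u = -2 + 133 = 131$)
$K{\left(F,S \right)} = -20$
$x = \frac{8300}{1167}$ ($x = 7 + \frac{131}{1167} = \frac{8300}{1167} \approx 7.1123$)
$K{\left(m{\left(-1,6 \right)} + 3 \left(-2\right),34 \right)} + 780 x = -20 + 780 \cdot \frac{8300}{1167} = -20 + \frac{2158000}{389} = \frac{2150220}{389}$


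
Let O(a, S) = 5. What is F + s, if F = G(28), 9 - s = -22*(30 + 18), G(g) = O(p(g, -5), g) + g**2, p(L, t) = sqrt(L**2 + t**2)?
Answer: 1854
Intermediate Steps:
G(g) = 5 + g**2
s = 1065 (s = 9 - (-22)*(30 + 18) = 9 - (-22)*48 = 9 - 1*(-1056) = 9 + 1056 = 1065)
F = 789 (F = 5 + 28**2 = 5 + 784 = 789)
F + s = 789 + 1065 = 1854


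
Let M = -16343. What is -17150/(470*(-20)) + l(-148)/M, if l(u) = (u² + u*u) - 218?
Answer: -2589271/3072484 ≈ -0.84273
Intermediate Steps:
l(u) = -218 + 2*u² (l(u) = (u² + u²) - 218 = 2*u² - 218 = -218 + 2*u²)
-17150/(470*(-20)) + l(-148)/M = -17150/(470*(-20)) + (-218 + 2*(-148)²)/(-16343) = -17150/(-9400) + (-218 + 2*21904)*(-1/16343) = -17150*(-1/9400) + (-218 + 43808)*(-1/16343) = 343/188 + 43590*(-1/16343) = 343/188 - 43590/16343 = -2589271/3072484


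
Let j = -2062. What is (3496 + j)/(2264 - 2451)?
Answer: -1434/187 ≈ -7.6684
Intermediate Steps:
(3496 + j)/(2264 - 2451) = (3496 - 2062)/(2264 - 2451) = 1434/(-187) = 1434*(-1/187) = -1434/187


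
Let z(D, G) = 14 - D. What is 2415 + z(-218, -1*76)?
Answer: 2647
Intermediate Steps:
2415 + z(-218, -1*76) = 2415 + (14 - 1*(-218)) = 2415 + (14 + 218) = 2415 + 232 = 2647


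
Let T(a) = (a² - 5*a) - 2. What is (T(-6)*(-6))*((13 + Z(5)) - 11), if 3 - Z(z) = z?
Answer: 0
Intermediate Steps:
T(a) = -2 + a² - 5*a
Z(z) = 3 - z
(T(-6)*(-6))*((13 + Z(5)) - 11) = ((-2 + (-6)² - 5*(-6))*(-6))*((13 + (3 - 1*5)) - 11) = ((-2 + 36 + 30)*(-6))*((13 + (3 - 5)) - 11) = (64*(-6))*((13 - 2) - 11) = -384*(11 - 11) = -384*0 = 0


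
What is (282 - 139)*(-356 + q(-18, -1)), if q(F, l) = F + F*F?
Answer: -7150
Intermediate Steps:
q(F, l) = F + F²
(282 - 139)*(-356 + q(-18, -1)) = (282 - 139)*(-356 - 18*(1 - 18)) = 143*(-356 - 18*(-17)) = 143*(-356 + 306) = 143*(-50) = -7150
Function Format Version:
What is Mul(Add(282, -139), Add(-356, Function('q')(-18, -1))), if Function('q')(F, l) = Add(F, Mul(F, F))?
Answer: -7150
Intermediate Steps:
Function('q')(F, l) = Add(F, Pow(F, 2))
Mul(Add(282, -139), Add(-356, Function('q')(-18, -1))) = Mul(Add(282, -139), Add(-356, Mul(-18, Add(1, -18)))) = Mul(143, Add(-356, Mul(-18, -17))) = Mul(143, Add(-356, 306)) = Mul(143, -50) = -7150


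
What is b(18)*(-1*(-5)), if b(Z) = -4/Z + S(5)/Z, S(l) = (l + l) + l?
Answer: 55/18 ≈ 3.0556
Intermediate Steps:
S(l) = 3*l (S(l) = 2*l + l = 3*l)
b(Z) = 11/Z (b(Z) = -4/Z + (3*5)/Z = -4/Z + 15/Z = 11/Z)
b(18)*(-1*(-5)) = (11/18)*(-1*(-5)) = (11*(1/18))*5 = (11/18)*5 = 55/18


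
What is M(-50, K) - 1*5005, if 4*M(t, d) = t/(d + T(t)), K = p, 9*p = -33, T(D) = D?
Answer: -1611535/322 ≈ -5004.8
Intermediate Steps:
p = -11/3 (p = (⅑)*(-33) = -11/3 ≈ -3.6667)
K = -11/3 ≈ -3.6667
M(t, d) = t/(4*(d + t)) (M(t, d) = (t/(d + t))/4 = t/(4*(d + t)))
M(-50, K) - 1*5005 = (¼)*(-50)/(-11/3 - 50) - 1*5005 = (¼)*(-50)/(-161/3) - 5005 = (¼)*(-50)*(-3/161) - 5005 = 75/322 - 5005 = -1611535/322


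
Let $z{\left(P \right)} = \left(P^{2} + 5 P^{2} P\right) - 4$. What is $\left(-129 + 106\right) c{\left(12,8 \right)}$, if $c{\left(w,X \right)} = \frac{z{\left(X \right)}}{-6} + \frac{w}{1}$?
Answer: $\frac{29302}{3} \approx 9767.3$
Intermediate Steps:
$z{\left(P \right)} = -4 + P^{2} + 5 P^{3}$ ($z{\left(P \right)} = \left(P^{2} + 5 P^{3}\right) - 4 = -4 + P^{2} + 5 P^{3}$)
$c{\left(w,X \right)} = \frac{2}{3} + w - \frac{5 X^{3}}{6} - \frac{X^{2}}{6}$ ($c{\left(w,X \right)} = \frac{-4 + X^{2} + 5 X^{3}}{-6} + \frac{w}{1} = \left(-4 + X^{2} + 5 X^{3}\right) \left(- \frac{1}{6}\right) + w 1 = \left(\frac{2}{3} - \frac{5 X^{3}}{6} - \frac{X^{2}}{6}\right) + w = \frac{2}{3} + w - \frac{5 X^{3}}{6} - \frac{X^{2}}{6}$)
$\left(-129 + 106\right) c{\left(12,8 \right)} = \left(-129 + 106\right) \left(\frac{2}{3} + 12 - \frac{5 \cdot 8^{3}}{6} - \frac{8^{2}}{6}\right) = - 23 \left(\frac{2}{3} + 12 - \frac{1280}{3} - \frac{32}{3}\right) = \left(-23\right) \left(- \frac{1274}{3}\right) = \frac{29302}{3}$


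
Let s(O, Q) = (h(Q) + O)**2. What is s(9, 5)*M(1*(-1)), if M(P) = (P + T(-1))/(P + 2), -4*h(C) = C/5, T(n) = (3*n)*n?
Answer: 1225/8 ≈ 153.13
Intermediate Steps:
T(n) = 3*n**2
h(C) = -C/20 (h(C) = -C/(4*5) = -C/20)
s(O, Q) = (O - Q/20)**2 (s(O, Q) = (-Q/20 + O)**2 = (O - Q/20)**2)
M(P) = (3 + P)/(2 + P) (M(P) = (P + 3*(-1)**2)/(P + 2) = (P + 3*1)/(2 + P) = (P + 3)/(2 + P) = (3 + P)/(2 + P))
s(9, 5)*M(1*(-1)) = ((-1*5 + 20*9)**2/400)*((3 + 1*(-1))/(2 + 1*(-1))) = ((-5 + 180)**2/400)*((3 - 1)/(2 - 1)) = ((1/400)*175**2)*(2/1) = ((1/400)*30625)*(1*2) = (1225/16)*2 = 1225/8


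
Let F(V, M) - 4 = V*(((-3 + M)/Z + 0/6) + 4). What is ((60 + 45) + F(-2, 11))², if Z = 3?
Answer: 82369/9 ≈ 9152.1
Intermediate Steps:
F(V, M) = 4 + V*(3 + M/3) (F(V, M) = 4 + V*(((-3 + M)/3 + 0/6) + 4) = 4 + V*(((-3 + M)*(⅓) + 0*(⅙)) + 4) = 4 + V*(((-1 + M/3) + 0) + 4) = 4 + V*((-1 + M/3) + 4) = 4 + V*(3 + M/3))
((60 + 45) + F(-2, 11))² = ((60 + 45) + (4 + 3*(-2) + (⅓)*11*(-2)))² = (105 + (4 - 6 - 22/3))² = (105 - 28/3)² = (287/3)² = 82369/9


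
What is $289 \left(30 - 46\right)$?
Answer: $-4624$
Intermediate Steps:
$289 \left(30 - 46\right) = 289 \left(-16\right) = -4624$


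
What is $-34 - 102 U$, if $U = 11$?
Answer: $-1156$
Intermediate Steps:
$-34 - 102 U = -34 - 1122 = -1156$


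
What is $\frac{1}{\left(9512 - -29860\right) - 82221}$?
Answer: $- \frac{1}{42849} \approx -2.3338 \cdot 10^{-5}$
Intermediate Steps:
$\frac{1}{\left(9512 - -29860\right) - 82221} = \frac{1}{\left(9512 + 29860\right) - 82221} = \frac{1}{39372 - 82221} = \frac{1}{-42849} = - \frac{1}{42849}$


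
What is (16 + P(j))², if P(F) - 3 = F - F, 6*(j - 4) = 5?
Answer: 361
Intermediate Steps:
j = 29/6 (j = 4 + (⅙)*5 = 4 + ⅚ = 29/6 ≈ 4.8333)
P(F) = 3 (P(F) = 3 + (F - F) = 3 + 0 = 3)
(16 + P(j))² = (16 + 3)² = 19² = 361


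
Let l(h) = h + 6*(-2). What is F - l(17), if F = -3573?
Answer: -3578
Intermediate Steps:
l(h) = -12 + h (l(h) = h - 12 = -12 + h)
F - l(17) = -3573 - (-12 + 17) = -3573 - 1*5 = -3573 - 5 = -3578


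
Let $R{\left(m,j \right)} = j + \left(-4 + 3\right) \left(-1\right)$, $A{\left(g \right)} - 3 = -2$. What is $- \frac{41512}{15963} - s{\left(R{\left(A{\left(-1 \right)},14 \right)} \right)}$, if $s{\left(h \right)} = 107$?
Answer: $- \frac{1749553}{15963} \approx -109.6$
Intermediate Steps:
$A{\left(g \right)} = 1$ ($A{\left(g \right)} = 3 - 2 = 1$)
$R{\left(m,j \right)} = 1 + j$ ($R{\left(m,j \right)} = j - -1 = j + 1 = 1 + j$)
$- \frac{41512}{15963} - s{\left(R{\left(A{\left(-1 \right)},14 \right)} \right)} = - \frac{41512}{15963} - 107 = - \frac{1749553}{15963}$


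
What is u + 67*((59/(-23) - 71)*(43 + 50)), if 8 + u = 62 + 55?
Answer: -10540345/23 ≈ -4.5828e+5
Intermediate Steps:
u = 109 (u = -8 + (62 + 55) = -8 + 117 = 109)
u + 67*((59/(-23) - 71)*(43 + 50)) = 109 + 67*((59/(-23) - 71)*(43 + 50)) = 109 + 67*((59*(-1/23) - 71)*93) = 109 + 67*((-59/23 - 71)*93) = 109 + 67*(-1692/23*93) = 109 + 67*(-157356/23) = 109 - 10542852/23 = -10540345/23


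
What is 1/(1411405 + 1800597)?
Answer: 1/3212002 ≈ 3.1133e-7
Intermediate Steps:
1/(1411405 + 1800597) = 1/3212002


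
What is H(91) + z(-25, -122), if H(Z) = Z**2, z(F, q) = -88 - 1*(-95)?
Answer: 8288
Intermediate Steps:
z(F, q) = 7 (z(F, q) = -88 + 95 = 7)
H(91) + z(-25, -122) = 91**2 + 7 = 8281 + 7 = 8288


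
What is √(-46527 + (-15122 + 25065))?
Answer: 2*I*√9146 ≈ 191.27*I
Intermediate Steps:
√(-46527 + (-15122 + 25065)) = √(-46527 + 9943) = √(-36584) = 2*I*√9146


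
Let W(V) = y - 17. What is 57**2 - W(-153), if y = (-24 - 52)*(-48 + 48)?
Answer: 3266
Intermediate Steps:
y = 0 (y = -76*0 = 0)
W(V) = -17 (W(V) = 0 - 17 = -17)
57**2 - W(-153) = 57**2 - 1*(-17) = 3249 + 17 = 3266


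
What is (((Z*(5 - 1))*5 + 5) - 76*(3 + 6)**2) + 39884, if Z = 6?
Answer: 33853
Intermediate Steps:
(((Z*(5 - 1))*5 + 5) - 76*(3 + 6)**2) + 39884 = (((6*(5 - 1))*5 + 5) - 76*(3 + 6)**2) + 39884 = (((6*4)*5 + 5) - 76*9**2) + 39884 = ((24*5 + 5) - 76*81) + 39884 = ((120 + 5) - 6156) + 39884 = (125 - 6156) + 39884 = -6031 + 39884 = 33853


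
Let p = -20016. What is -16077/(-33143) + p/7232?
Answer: -1486743/651332 ≈ -2.2826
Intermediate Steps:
-16077/(-33143) + p/7232 = -16077/(-33143) - 20016/7232 = -16077*(-1/33143) - 20016*1/7232 = 699/1441 - 1251/452 = -1486743/651332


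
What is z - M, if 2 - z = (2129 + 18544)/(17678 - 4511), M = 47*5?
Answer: -343176/1463 ≈ -234.57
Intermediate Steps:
M = 235
z = 629/1463 (z = 2 - (2129 + 18544)/(17678 - 4511) = 2 - 20673/13167 = 2 - 1*2297/1463 = 2 - 2297/1463 = 629/1463 ≈ 0.42994)
z - M = 629/1463 - 1*235 = 629/1463 - 235 = -343176/1463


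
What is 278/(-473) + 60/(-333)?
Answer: -40318/52503 ≈ -0.76792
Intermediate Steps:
278/(-473) + 60/(-333) = 278*(-1/473) + 60*(-1/333) = -278/473 - 20/111 = -40318/52503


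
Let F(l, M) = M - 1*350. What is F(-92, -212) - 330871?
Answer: -331433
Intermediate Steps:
F(l, M) = -350 + M (F(l, M) = M - 350 = -350 + M)
F(-92, -212) - 330871 = (-350 - 212) - 330871 = -562 - 330871 = -331433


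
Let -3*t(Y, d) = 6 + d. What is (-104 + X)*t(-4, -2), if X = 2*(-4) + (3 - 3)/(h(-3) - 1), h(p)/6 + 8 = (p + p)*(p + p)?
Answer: 448/3 ≈ 149.33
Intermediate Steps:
t(Y, d) = -2 - d/3 (t(Y, d) = -(6 + d)/3 = -2 - d/3)
h(p) = -48 + 24*p**2 (h(p) = -48 + 6*((p + p)*(p + p)) = -48 + 6*((2*p)*(2*p)) = -48 + 6*(4*p**2) = -48 + 24*p**2)
X = -8 (X = 2*(-4) + (3 - 3)/((-48 + 24*(-3)**2) - 1) = -8 + 0/((-48 + 24*9) - 1) = -8 + 0/((-48 + 216) - 1) = -8 + 0/(168 - 1) = -8 + 0/167 = -8 + 0*(1/167) = -8 + 0 = -8)
(-104 + X)*t(-4, -2) = (-104 - 8)*(-2 - 1/3*(-2)) = -112*(-2 + 2/3) = -112*(-4/3) = 448/3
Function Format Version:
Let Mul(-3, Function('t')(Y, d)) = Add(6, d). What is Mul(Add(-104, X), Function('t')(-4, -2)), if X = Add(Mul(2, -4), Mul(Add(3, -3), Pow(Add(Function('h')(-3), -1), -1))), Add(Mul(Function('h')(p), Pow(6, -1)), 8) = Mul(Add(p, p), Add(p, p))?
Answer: Rational(448, 3) ≈ 149.33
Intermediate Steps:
Function('t')(Y, d) = Add(-2, Mul(Rational(-1, 3), d)) (Function('t')(Y, d) = Mul(Rational(-1, 3), Add(6, d)) = Add(-2, Mul(Rational(-1, 3), d)))
Function('h')(p) = Add(-48, Mul(24, Pow(p, 2))) (Function('h')(p) = Add(-48, Mul(6, Mul(Add(p, p), Add(p, p)))) = Add(-48, Mul(6, Mul(Mul(2, p), Mul(2, p)))) = Add(-48, Mul(6, Mul(4, Pow(p, 2)))) = Add(-48, Mul(24, Pow(p, 2))))
X = -8 (X = Add(Mul(2, -4), Mul(Add(3, -3), Pow(Add(Add(-48, Mul(24, Pow(-3, 2))), -1), -1))) = Add(-8, Mul(0, Pow(Add(Add(-48, Mul(24, 9)), -1), -1))) = Add(-8, Mul(0, Pow(Add(Add(-48, 216), -1), -1))) = Add(-8, Mul(0, Pow(Add(168, -1), -1))) = Add(-8, Mul(0, Pow(167, -1))) = Add(-8, Mul(0, Rational(1, 167))) = Add(-8, 0) = -8)
Mul(Add(-104, X), Function('t')(-4, -2)) = Mul(Add(-104, -8), Add(-2, Mul(Rational(-1, 3), -2))) = Mul(-112, Add(-2, Rational(2, 3))) = Mul(-112, Rational(-4, 3)) = Rational(448, 3)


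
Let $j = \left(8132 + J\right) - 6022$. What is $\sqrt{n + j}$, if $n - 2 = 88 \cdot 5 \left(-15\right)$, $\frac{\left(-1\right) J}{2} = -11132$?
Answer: $4 \sqrt{1111} \approx 133.33$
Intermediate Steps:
$J = 22264$ ($J = \left(-2\right) \left(-11132\right) = 22264$)
$n = -6598$ ($n = 2 + 88 \cdot 5 \left(-15\right) = 2 + 88 \left(-75\right) = 2 - 6600 = -6598$)
$j = 24374$ ($j = \left(8132 + 22264\right) - 6022 = 30396 - 6022 = 24374$)
$\sqrt{n + j} = \sqrt{-6598 + 24374} = \sqrt{17776} = 4 \sqrt{1111}$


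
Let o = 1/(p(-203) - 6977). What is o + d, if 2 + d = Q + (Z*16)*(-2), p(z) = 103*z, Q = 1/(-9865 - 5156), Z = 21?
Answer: -282322201351/418875606 ≈ -674.00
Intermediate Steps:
Q = -1/15021 (Q = 1/(-15021) = -1/15021 ≈ -6.6573e-5)
o = -1/27886 (o = 1/(103*(-203) - 6977) = 1/(-20909 - 6977) = 1/(-27886) = -1/27886 ≈ -3.5860e-5)
d = -10124155/15021 (d = -2 + (-1/15021 + (21*16)*(-2)) = -2 + (-1/15021 + 336*(-2)) = -2 + (-1/15021 - 672) = -2 - 10094113/15021 = -10124155/15021 ≈ -674.00)
o + d = -1/27886 - 10124155/15021 = -282322201351/418875606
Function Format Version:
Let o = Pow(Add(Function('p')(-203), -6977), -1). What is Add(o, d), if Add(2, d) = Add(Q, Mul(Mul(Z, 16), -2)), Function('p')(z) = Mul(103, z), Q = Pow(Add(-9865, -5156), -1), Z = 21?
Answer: Rational(-282322201351, 418875606) ≈ -674.00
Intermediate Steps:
Q = Rational(-1, 15021) (Q = Pow(-15021, -1) = Rational(-1, 15021) ≈ -6.6573e-5)
o = Rational(-1, 27886) (o = Pow(Add(Mul(103, -203), -6977), -1) = Pow(Add(-20909, -6977), -1) = Pow(-27886, -1) = Rational(-1, 27886) ≈ -3.5860e-5)
d = Rational(-10124155, 15021) (d = Add(-2, Add(Rational(-1, 15021), Mul(Mul(21, 16), -2))) = Add(-2, Add(Rational(-1, 15021), Mul(336, -2))) = Add(-2, Add(Rational(-1, 15021), -672)) = Add(-2, Rational(-10094113, 15021)) = Rational(-10124155, 15021) ≈ -674.00)
Add(o, d) = Add(Rational(-1, 27886), Rational(-10124155, 15021)) = Rational(-282322201351, 418875606)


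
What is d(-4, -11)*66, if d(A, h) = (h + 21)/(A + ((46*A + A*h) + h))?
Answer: -132/31 ≈ -4.2581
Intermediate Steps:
d(A, h) = (21 + h)/(h + 47*A + A*h) (d(A, h) = (21 + h)/(A + (h + 46*A + A*h)) = (21 + h)/(h + 47*A + A*h))
d(-4, -11)*66 = ((21 - 11)/(-11 + 47*(-4) - 4*(-11)))*66 = (10/(-11 - 188 + 44))*66 = (10/(-155))*66 = -1/155*10*66 = -2/31*66 = -132/31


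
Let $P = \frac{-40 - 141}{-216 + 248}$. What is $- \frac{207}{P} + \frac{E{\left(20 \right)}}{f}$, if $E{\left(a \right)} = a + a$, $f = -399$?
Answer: $\frac{2635736}{72219} \approx 36.496$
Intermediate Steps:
$P = - \frac{181}{32} \approx -5.6563$
$E{\left(a \right)} = 2 a$
$- \frac{207}{P} + \frac{E{\left(20 \right)}}{f} = - \frac{207}{- \frac{181}{32}} + \frac{2 \cdot 20}{-399} = \left(-207\right) \left(- \frac{32}{181}\right) + 40 \left(- \frac{1}{399}\right) = \frac{6624}{181} - \frac{40}{399} = \frac{2635736}{72219}$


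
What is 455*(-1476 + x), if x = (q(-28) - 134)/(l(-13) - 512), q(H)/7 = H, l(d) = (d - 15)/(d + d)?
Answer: -743113735/1107 ≈ -6.7129e+5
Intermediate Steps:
l(d) = (-15 + d)/(2*d) (l(d) = (-15 + d)/((2*d)) = (-15 + d)*(1/(2*d)) = (-15 + d)/(2*d))
q(H) = 7*H
x = 715/1107 (x = (7*(-28) - 134)/((½)*(-15 - 13)/(-13) - 512) = (-196 - 134)/((½)*(-1/13)*(-28) - 512) = -330/(14/13 - 512) = -330/(-6642/13) = -330*(-13/6642) = 715/1107 ≈ 0.64589)
455*(-1476 + x) = 455*(-1476 + 715/1107) = 455*(-1633217/1107) = -743113735/1107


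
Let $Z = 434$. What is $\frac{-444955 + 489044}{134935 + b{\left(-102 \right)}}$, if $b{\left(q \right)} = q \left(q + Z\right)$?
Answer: $\frac{44089}{101071} \approx 0.43622$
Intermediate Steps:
$b{\left(q \right)} = q \left(434 + q\right)$ ($b{\left(q \right)} = q \left(q + 434\right) = q \left(434 + q\right)$)
$\frac{-444955 + 489044}{134935 + b{\left(-102 \right)}} = \frac{-444955 + 489044}{134935 - 102 \left(434 - 102\right)} = \frac{44089}{134935 - 33864} = \frac{44089}{101071}$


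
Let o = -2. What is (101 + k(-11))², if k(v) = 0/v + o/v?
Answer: 1238769/121 ≈ 10238.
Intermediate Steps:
k(v) = -2/v (k(v) = 0/v - 2/v = 0 - 2/v = -2/v)
(101 + k(-11))² = (101 - 2/(-11))² = (101 - 2*(-1/11))² = (101 + 2/11)² = (1113/11)² = 1238769/121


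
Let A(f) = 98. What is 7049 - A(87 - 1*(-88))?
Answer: 6951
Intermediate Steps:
7049 - A(87 - 1*(-88)) = 7049 - 1*98 = 7049 - 98 = 6951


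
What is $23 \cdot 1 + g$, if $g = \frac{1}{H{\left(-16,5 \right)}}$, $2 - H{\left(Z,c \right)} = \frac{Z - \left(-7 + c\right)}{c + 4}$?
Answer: $\frac{745}{32} \approx 23.281$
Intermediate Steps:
$H{\left(Z,c \right)} = 2 - \frac{7 + Z - c}{4 + c}$ ($H{\left(Z,c \right)} = 2 - \frac{Z - \left(-7 + c\right)}{c + 4} = 2 - \frac{7 + Z - c}{4 + c}$)
$g = \frac{9}{32}$ ($g = \frac{1}{\frac{1}{4 + 5} \left(1 - -16 + 3 \cdot 5\right)} = \frac{1}{\frac{1}{9} \left(1 + 16 + 15\right)} = \frac{1}{\frac{1}{9} \cdot 32} = \frac{1}{\frac{32}{9}} = \frac{9}{32} \approx 0.28125$)
$23 \cdot 1 + g = 23 \cdot 1 + \frac{9}{32} = 23 + \frac{9}{32} = \frac{745}{32}$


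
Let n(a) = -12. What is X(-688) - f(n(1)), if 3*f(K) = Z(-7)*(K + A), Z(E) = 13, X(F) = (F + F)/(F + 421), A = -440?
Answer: 174780/89 ≈ 1963.8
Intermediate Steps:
X(F) = 2*F/(421 + F) (X(F) = (2*F)/(421 + F) = 2*F/(421 + F))
f(K) = -5720/3 + 13*K/3 (f(K) = (13*(K - 440))/3 = (13*(-440 + K))/3 = (-5720 + 13*K)/3 = -5720/3 + 13*K/3)
X(-688) - f(n(1)) = 2*(-688)/(421 - 688) - (-5720/3 + (13/3)*(-12)) = 2*(-688)/(-267) - (-5720/3 - 52) = 2*(-688)*(-1/267) - 1*(-5876/3) = 1376/267 + 5876/3 = 174780/89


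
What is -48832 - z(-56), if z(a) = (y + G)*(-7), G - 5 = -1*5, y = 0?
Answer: -48832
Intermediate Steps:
G = 0 (G = 5 - 1*5 = 5 - 5 = 0)
z(a) = 0 (z(a) = (0 + 0)*(-7) = 0*(-7) = 0)
-48832 - z(-56) = -48832 - 1*0 = -48832 + 0 = -48832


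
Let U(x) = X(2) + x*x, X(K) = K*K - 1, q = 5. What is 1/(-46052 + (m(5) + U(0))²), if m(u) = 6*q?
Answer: -1/44963 ≈ -2.2241e-5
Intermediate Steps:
m(u) = 30 (m(u) = 6*5 = 30)
X(K) = -1 + K² (X(K) = K² - 1 = -1 + K²)
U(x) = 3 + x² (U(x) = (-1 + 2²) + x*x = (-1 + 4) + x² = 3 + x²)
1/(-46052 + (m(5) + U(0))²) = 1/(-46052 + (30 + (3 + 0²))²) = 1/(-46052 + (30 + (3 + 0))²) = 1/(-46052 + (30 + 3)²) = 1/(-46052 + 33²) = 1/(-46052 + 1089) = 1/(-44963) = -1/44963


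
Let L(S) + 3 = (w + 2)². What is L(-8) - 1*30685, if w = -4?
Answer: -30684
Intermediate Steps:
L(S) = 1 (L(S) = -3 + (-4 + 2)² = -3 + (-2)² = -3 + 4 = 1)
L(-8) - 1*30685 = 1 - 1*30685 = 1 - 30685 = -30684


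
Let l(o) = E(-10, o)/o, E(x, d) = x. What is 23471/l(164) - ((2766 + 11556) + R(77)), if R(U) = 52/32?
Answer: -15969921/40 ≈ -3.9925e+5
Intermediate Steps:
R(U) = 13/8 (R(U) = 52*(1/32) = 13/8)
l(o) = -10/o
23471/l(164) - ((2766 + 11556) + R(77)) = 23471/((-10/164)) - ((2766 + 11556) + 13/8) = 23471/((-10*1/164)) - (14322 + 13/8) = 23471/(-5/82) - 1*114589/8 = 23471*(-82/5) - 114589/8 = -1924622/5 - 114589/8 = -15969921/40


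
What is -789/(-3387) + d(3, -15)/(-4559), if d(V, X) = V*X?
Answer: 1249822/5147111 ≈ 0.24282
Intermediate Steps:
-789/(-3387) + d(3, -15)/(-4559) = -789/(-3387) + (3*(-15))/(-4559) = -789*(-1/3387) - 45*(-1/4559) = 263/1129 + 45/4559 = 1249822/5147111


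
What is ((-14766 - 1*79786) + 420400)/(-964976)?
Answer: -40731/120622 ≈ -0.33767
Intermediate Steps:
((-14766 - 1*79786) + 420400)/(-964976) = ((-14766 - 79786) + 420400)*(-1/964976) = (-94552 + 420400)*(-1/964976) = 325848*(-1/964976) = -40731/120622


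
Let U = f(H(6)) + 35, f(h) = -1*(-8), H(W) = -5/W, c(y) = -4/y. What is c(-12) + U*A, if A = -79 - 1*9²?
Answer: -20639/3 ≈ -6879.7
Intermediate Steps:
f(h) = 8
A = -160 (A = -79 - 1*81 = -79 - 81 = -160)
U = 43 (U = 8 + 35 = 43)
c(-12) + U*A = -4/(-12) + 43*(-160) = -4*(-1/12) - 6880 = ⅓ - 6880 = -20639/3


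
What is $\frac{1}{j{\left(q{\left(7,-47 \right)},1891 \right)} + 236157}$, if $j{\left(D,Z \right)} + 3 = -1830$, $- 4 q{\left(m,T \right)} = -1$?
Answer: $\frac{1}{234324} \approx 4.2676 \cdot 10^{-6}$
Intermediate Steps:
$q{\left(m,T \right)} = \frac{1}{4}$ ($q{\left(m,T \right)} = \left(- \frac{1}{4}\right) \left(-1\right) = \frac{1}{4}$)
$j{\left(D,Z \right)} = -1833$ ($j{\left(D,Z \right)} = -3 - 1830 = -1833$)
$\frac{1}{j{\left(q{\left(7,-47 \right)},1891 \right)} + 236157} = \frac{1}{-1833 + 236157} = \frac{1}{234324}$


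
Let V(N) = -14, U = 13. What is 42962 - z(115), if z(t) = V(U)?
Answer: 42976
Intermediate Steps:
z(t) = -14
42962 - z(115) = 42962 - 1*(-14) = 42962 + 14 = 42976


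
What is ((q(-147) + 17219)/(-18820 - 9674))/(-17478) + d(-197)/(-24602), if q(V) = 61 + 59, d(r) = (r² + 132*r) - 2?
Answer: -3187849784959/6126121041732 ≈ -0.52037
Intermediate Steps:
d(r) = -2 + r² + 132*r
q(V) = 120
((q(-147) + 17219)/(-18820 - 9674))/(-17478) + d(-197)/(-24602) = ((120 + 17219)/(-18820 - 9674))/(-17478) + (-2 + (-197)² + 132*(-197))/(-24602) = (17339/(-28494))*(-1/17478) + (-2 + 38809 - 26004)*(-1/24602) = (17339*(-1/28494))*(-1/17478) + 12803*(-1/24602) = -17339/28494*(-1/17478) - 12803/24602 = 17339/498018132 - 12803/24602 = -3187849784959/6126121041732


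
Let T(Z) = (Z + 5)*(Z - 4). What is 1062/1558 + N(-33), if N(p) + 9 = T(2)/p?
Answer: -202934/25707 ≈ -7.8941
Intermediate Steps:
T(Z) = (-4 + Z)*(5 + Z) (T(Z) = (5 + Z)*(-4 + Z) = (-4 + Z)*(5 + Z))
N(p) = -9 - 14/p (N(p) = -9 + (-20 + 2 + 2²)/p = -9 + (-20 + 2 + 4)/p = -9 - 14/p)
1062/1558 + N(-33) = 1062/1558 + (-9 - 14/(-33)) = (1/1558)*1062 + (-9 - 14*(-1/33)) = 531/779 + (-9 + 14/33) = 531/779 - 283/33 = -202934/25707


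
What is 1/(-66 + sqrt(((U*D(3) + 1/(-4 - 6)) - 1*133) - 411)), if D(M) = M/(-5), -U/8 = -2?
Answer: -660/49097 - 7*I*sqrt(1130)/49097 ≈ -0.013443 - 0.0047927*I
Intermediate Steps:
U = 16 (U = -8*(-2) = 16)
D(M) = -M/5 (D(M) = M*(-1/5) = -M/5)
1/(-66 + sqrt(((U*D(3) + 1/(-4 - 6)) - 1*133) - 411)) = 1/(-66 + sqrt(((16*(-1/5*3) + 1/(-4 - 6)) - 1*133) - 411)) = 1/(-66 + sqrt(((16*(-3/5) + 1/(-10)) - 133) - 411)) = 1/(-66 + sqrt(((-48/5 - 1/10) - 133) - 411)) = 1/(-66 + sqrt((-97/10 - 133) - 411)) = 1/(-66 + sqrt(-1427/10 - 411)) = 1/(-66 + sqrt(-5537/10)) = 1/(-66 + 7*I*sqrt(1130)/10)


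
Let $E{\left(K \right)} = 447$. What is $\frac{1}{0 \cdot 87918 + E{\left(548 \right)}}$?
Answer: $\frac{1}{447} \approx 0.0022371$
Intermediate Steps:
$\frac{1}{0 \cdot 87918 + E{\left(548 \right)}} = \frac{1}{0 \cdot 87918 + 447} = \frac{1}{0 + 447} = \frac{1}{447}$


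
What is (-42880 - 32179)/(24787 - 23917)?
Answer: -75059/870 ≈ -86.275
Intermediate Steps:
(-42880 - 32179)/(24787 - 23917) = -75059/870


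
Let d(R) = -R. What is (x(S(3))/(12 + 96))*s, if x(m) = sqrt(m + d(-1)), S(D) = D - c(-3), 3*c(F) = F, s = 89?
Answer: 89*sqrt(5)/108 ≈ 1.8427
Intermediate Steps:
c(F) = F/3
S(D) = 1 + D (S(D) = D - (-3)/3 = D - 1*(-1) = D + 1 = 1 + D)
x(m) = sqrt(1 + m) (x(m) = sqrt(m - 1*(-1)) = sqrt(m + 1) = sqrt(1 + m))
(x(S(3))/(12 + 96))*s = (sqrt(1 + (1 + 3))/(12 + 96))*89 = (sqrt(1 + 4)/108)*89 = (sqrt(5)*(1/108))*89 = (sqrt(5)/108)*89 = 89*sqrt(5)/108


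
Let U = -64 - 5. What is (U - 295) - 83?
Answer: -447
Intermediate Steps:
U = -69
(U - 295) - 83 = (-69 - 295) - 83 = -364 - 83 = -447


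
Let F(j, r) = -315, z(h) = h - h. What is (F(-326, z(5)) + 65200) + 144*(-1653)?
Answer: -173147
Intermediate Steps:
z(h) = 0
(F(-326, z(5)) + 65200) + 144*(-1653) = (-315 + 65200) + 144*(-1653) = 64885 - 238032 = -173147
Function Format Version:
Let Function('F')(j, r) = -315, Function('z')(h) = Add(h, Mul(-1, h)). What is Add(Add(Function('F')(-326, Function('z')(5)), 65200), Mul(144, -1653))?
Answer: -173147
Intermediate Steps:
Function('z')(h) = 0
Add(Add(Function('F')(-326, Function('z')(5)), 65200), Mul(144, -1653)) = Add(Add(-315, 65200), Mul(144, -1653)) = Add(64885, -238032) = -173147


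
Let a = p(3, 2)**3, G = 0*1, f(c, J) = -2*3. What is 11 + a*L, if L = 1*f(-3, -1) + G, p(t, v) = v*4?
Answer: -3061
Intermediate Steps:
f(c, J) = -6
p(t, v) = 4*v
G = 0
L = -6 (L = 1*(-6) + 0 = -6 + 0 = -6)
a = 512 (a = (4*2)**3 = 8**3 = 512)
11 + a*L = 11 + 512*(-6) = 11 - 3072 = -3061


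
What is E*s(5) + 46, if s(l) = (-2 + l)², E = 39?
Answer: 397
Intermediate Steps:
E*s(5) + 46 = 39*(-2 + 5)² + 46 = 39*3² + 46 = 39*9 + 46 = 351 + 46 = 397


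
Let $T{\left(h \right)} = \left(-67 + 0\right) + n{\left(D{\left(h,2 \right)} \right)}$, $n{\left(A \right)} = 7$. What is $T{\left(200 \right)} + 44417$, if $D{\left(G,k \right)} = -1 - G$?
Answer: $44357$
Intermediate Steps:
$T{\left(h \right)} = -60$ ($T{\left(h \right)} = \left(-67 + 0\right) + 7 = -67 + 7 = -60$)
$T{\left(200 \right)} + 44417 = -60 + 44417 = 44357$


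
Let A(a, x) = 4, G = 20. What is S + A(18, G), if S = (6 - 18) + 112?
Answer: 104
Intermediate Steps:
S = 100 (S = -12 + 112 = 100)
S + A(18, G) = 100 + 4 = 104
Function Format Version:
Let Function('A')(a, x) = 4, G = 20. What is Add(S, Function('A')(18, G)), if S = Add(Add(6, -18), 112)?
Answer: 104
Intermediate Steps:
S = 100 (S = Add(-12, 112) = 100)
Add(S, Function('A')(18, G)) = Add(100, 4) = 104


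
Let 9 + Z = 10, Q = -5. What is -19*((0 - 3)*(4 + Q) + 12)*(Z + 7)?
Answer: -2280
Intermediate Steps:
Z = 1 (Z = -9 + 10 = 1)
-19*((0 - 3)*(4 + Q) + 12)*(Z + 7) = -19*((0 - 3)*(4 - 5) + 12)*(1 + 7) = -19*(-3*(-1) + 12)*8 = -19*(3 + 12)*8 = -285*8 = -19*120 = -2280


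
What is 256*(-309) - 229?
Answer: -79333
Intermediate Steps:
256*(-309) - 229 = -79104 - 229 = -79333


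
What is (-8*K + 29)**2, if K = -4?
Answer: 3721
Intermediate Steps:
(-8*K + 29)**2 = (-8*(-4) + 29)**2 = (32 + 29)**2 = 61**2 = 3721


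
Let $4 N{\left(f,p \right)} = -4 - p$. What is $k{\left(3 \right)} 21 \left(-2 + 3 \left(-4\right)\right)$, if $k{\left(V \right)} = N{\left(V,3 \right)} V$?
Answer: $\frac{3087}{2} \approx 1543.5$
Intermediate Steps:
$N{\left(f,p \right)} = -1 - \frac{p}{4}$ ($N{\left(f,p \right)} = \frac{-4 - p}{4} = -1 - \frac{p}{4}$)
$k{\left(V \right)} = - \frac{7 V}{4}$ ($k{\left(V \right)} = \left(-1 - \frac{3}{4}\right) V = - \frac{7 V}{4}$)
$k{\left(3 \right)} 21 \left(-2 + 3 \left(-4\right)\right) = \left(- \frac{7}{4}\right) 3 \cdot 21 \left(-2 + 3 \left(-4\right)\right) = \left(- \frac{21}{4}\right) 21 \left(-2 - 12\right) = \left(- \frac{441}{4}\right) \left(-14\right) = \frac{3087}{2}$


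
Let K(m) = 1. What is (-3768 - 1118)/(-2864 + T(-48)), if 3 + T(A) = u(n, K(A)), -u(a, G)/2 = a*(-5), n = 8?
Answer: 4886/2787 ≈ 1.7531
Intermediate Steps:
u(a, G) = 10*a (u(a, G) = -2*a*(-5) = -(-10)*a = 10*a)
T(A) = 77 (T(A) = -3 + 10*8 = -3 + 80 = 77)
(-3768 - 1118)/(-2864 + T(-48)) = (-3768 - 1118)/(-2864 + 77) = -4886/(-2787) = -4886*(-1/2787) = 4886/2787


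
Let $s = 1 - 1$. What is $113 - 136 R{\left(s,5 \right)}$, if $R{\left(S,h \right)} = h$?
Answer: $-567$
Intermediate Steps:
$s = 0$ ($s = 1 - 1 = 0$)
$113 - 136 R{\left(s,5 \right)} = 113 - 680 = -567$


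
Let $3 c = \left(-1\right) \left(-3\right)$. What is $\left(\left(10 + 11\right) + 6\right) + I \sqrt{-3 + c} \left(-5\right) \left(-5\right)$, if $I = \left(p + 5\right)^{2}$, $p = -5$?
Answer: $27$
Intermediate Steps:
$c = 1$ ($c = \frac{\left(-1\right) \left(-3\right)}{3} = \frac{1}{3} \cdot 3 = 1$)
$I = 0$ ($I = \left(-5 + 5\right)^{2} = 0^{2} = 0$)
$\left(\left(10 + 11\right) + 6\right) + I \sqrt{-3 + c} \left(-5\right) \left(-5\right) = \left(\left(10 + 11\right) + 6\right) + 0 \sqrt{-3 + 1} \left(-5\right) \left(-5\right) = \left(21 + 6\right) + 0 \sqrt{-2} \left(-5\right) \left(-5\right) = 27 + 0 i \sqrt{2} \left(-5\right) \left(-5\right) = 27 + 0 - 5 i \sqrt{2} \left(-5\right) = 27 + 0 \cdot 25 i \sqrt{2} = 27 + 0 = 27$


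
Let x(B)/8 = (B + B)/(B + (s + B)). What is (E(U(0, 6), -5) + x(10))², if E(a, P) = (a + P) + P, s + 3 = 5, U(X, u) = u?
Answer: 1296/121 ≈ 10.711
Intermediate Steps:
s = 2 (s = -3 + 5 = 2)
E(a, P) = a + 2*P (E(a, P) = (P + a) + P = a + 2*P)
x(B) = 16*B/(2 + 2*B) (x(B) = 8*((B + B)/(B + (2 + B))) = 8*((2*B)/(2 + 2*B)) = 8*(2*B/(2 + 2*B)) = 16*B/(2 + 2*B))
(E(U(0, 6), -5) + x(10))² = ((6 + 2*(-5)) + 8*10/(1 + 10))² = ((6 - 10) + 8*10/11)² = (-4 + 8*10*(1/11))² = (-4 + 80/11)² = (36/11)² = 1296/121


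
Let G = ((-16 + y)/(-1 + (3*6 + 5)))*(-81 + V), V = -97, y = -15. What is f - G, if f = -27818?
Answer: -308757/11 ≈ -28069.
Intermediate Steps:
G = 2759/11 (G = ((-16 - 15)/(-1 + (3*6 + 5)))*(-81 - 97) = -31/(-1 + (18 + 5))*(-178) = -31/(-1 + 23)*(-178) = -31/22*(-178) = 2759/11 ≈ 250.82)
f - G = -27818 - 1*2759/11 = -27818 - 2759/11 = -308757/11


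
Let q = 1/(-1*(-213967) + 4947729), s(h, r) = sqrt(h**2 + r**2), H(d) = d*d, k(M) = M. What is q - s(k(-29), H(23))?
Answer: 1/5161696 - sqrt(280682) ≈ -529.79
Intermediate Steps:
H(d) = d**2
q = 1/5161696 (q = 1/(213967 + 4947729) = 1/5161696 ≈ 1.9373e-7)
q - s(k(-29), H(23)) = 1/5161696 - sqrt((-29)**2 + (23**2)**2) = 1/5161696 - sqrt(841 + 529**2) = 1/5161696 - sqrt(841 + 279841) = 1/5161696 - sqrt(280682)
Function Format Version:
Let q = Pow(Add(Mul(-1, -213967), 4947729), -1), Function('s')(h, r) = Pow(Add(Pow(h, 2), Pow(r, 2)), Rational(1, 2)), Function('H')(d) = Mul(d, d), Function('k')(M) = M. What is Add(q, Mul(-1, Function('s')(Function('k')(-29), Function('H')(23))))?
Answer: Add(Rational(1, 5161696), Mul(-1, Pow(280682, Rational(1, 2)))) ≈ -529.79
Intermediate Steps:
Function('H')(d) = Pow(d, 2)
q = Rational(1, 5161696) (q = Pow(Add(213967, 4947729), -1) = Pow(5161696, -1) = Rational(1, 5161696) ≈ 1.9373e-7)
Add(q, Mul(-1, Function('s')(Function('k')(-29), Function('H')(23)))) = Add(Rational(1, 5161696), Mul(-1, Pow(Add(Pow(-29, 2), Pow(Pow(23, 2), 2)), Rational(1, 2)))) = Add(Rational(1, 5161696), Mul(-1, Pow(Add(841, Pow(529, 2)), Rational(1, 2)))) = Add(Rational(1, 5161696), Mul(-1, Pow(Add(841, 279841), Rational(1, 2)))) = Add(Rational(1, 5161696), Mul(-1, Pow(280682, Rational(1, 2))))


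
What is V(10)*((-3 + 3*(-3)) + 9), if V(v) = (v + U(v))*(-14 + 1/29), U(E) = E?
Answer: 24300/29 ≈ 837.93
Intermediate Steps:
V(v) = -810*v/29 (V(v) = (v + v)*(-14 + 1/29) = (2*v)*(-14 + 1/29) = (2*v)*(-405/29) = -810*v/29)
V(10)*((-3 + 3*(-3)) + 9) = (-810/29*10)*((-3 + 3*(-3)) + 9) = -8100*((-3 - 9) + 9)/29 = -8100*(-12 + 9)/29 = -8100/29*(-3) = 24300/29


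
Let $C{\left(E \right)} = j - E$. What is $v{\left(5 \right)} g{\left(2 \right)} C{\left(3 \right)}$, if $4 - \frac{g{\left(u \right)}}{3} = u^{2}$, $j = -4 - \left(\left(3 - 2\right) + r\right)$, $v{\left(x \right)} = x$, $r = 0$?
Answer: $0$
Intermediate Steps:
$j = -5$ ($j = -4 - \left(\left(3 - 2\right) + 0\right) = -4 - \left(1 + 0\right) = -4 - 1 = -5$)
$C{\left(E \right)} = -5 - E$
$g{\left(u \right)} = 12 - 3 u^{2}$
$v{\left(5 \right)} g{\left(2 \right)} C{\left(3 \right)} = 5 \left(12 - 3 \cdot 2^{2}\right) \left(-5 - 3\right) = 5 \left(12 - 12\right) \left(-5 - 3\right) = 5 \left(12 - 12\right) \left(-8\right) = 5 \cdot 0 \left(-8\right) = 0 \left(-8\right) = 0$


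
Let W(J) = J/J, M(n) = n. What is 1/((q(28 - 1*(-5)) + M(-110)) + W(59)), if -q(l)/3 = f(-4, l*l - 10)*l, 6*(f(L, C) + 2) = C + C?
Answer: -1/35518 ≈ -2.8155e-5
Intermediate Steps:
f(L, C) = -2 + C/3 (f(L, C) = -2 + (C + C)/6 = -2 + (2*C)/6 = -2 + C/3)
W(J) = 1
q(l) = -3*l*(-16/3 + l**2/3) (q(l) = -3*(-2 + (l*l - 10)/3)*l = -3*(-2 + (l**2 - 10)/3)*l = -3*(-2 + (-10 + l**2)/3)*l = -3*(-2 + (-10/3 + l**2/3))*l = -3*(-16/3 + l**2/3)*l = -3*l*(-16/3 + l**2/3))
1/((q(28 - 1*(-5)) + M(-110)) + W(59)) = 1/(((28 - 1*(-5))*(16 - (28 - 1*(-5))**2) - 110) + 1) = 1/(((28 + 5)*(16 - (28 + 5)**2) - 110) + 1) = 1/((33*(16 - 1*33**2) - 110) + 1) = 1/((33*(16 - 1*1089) - 110) + 1) = 1/((33*(16 - 1089) - 110) + 1) = 1/((33*(-1073) - 110) + 1) = 1/((-35409 - 110) + 1) = 1/(-35519 + 1) = 1/(-35518) = -1/35518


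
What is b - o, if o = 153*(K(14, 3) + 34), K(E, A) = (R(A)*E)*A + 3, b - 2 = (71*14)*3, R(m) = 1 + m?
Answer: -28381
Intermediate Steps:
b = 2984 (b = 2 + (71*14)*3 = 2 + 994*3 = 2 + 2982 = 2984)
K(E, A) = 3 + A*E*(1 + A) (K(E, A) = ((1 + A)*E)*A + 3 = (E*(1 + A))*A + 3 = A*E*(1 + A) + 3 = 3 + A*E*(1 + A))
o = 31365 (o = 153*((3 + 3*14*(1 + 3)) + 34) = 153*((3 + 3*14*4) + 34) = 153*((3 + 168) + 34) = 153*(171 + 34) = 153*205 = 31365)
b - o = 2984 - 1*31365 = 2984 - 31365 = -28381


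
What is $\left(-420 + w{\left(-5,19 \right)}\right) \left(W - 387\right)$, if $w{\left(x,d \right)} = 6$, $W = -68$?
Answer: $188370$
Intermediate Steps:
$\left(-420 + w{\left(-5,19 \right)}\right) \left(W - 387\right) = \left(-420 + 6\right) \left(-68 - 387\right) = \left(-414\right) \left(-455\right) = 188370$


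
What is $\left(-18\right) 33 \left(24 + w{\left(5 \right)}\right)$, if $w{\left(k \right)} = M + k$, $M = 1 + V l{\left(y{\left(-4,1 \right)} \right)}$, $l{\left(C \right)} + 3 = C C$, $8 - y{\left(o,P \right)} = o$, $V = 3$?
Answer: $-269082$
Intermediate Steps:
$y{\left(o,P \right)} = 8 - o$
$l{\left(C \right)} = -3 + C^{2}$ ($l{\left(C \right)} = -3 + C C = -3 + C^{2}$)
$M = 424$ ($M = 1 + 3 \left(-3 + \left(8 - -4\right)^{2}\right) = 1 + 3 \left(-3 + \left(8 + 4\right)^{2}\right) = 1 + 3 \left(-3 + 12^{2}\right) = 1 + 3 \left(-3 + 144\right) = 1 + 3 \cdot 141 = 1 + 423 = 424$)
$w{\left(k \right)} = 424 + k$
$\left(-18\right) 33 \left(24 + w{\left(5 \right)}\right) = \left(-18\right) 33 \left(24 + \left(424 + 5\right)\right) = - 594 \left(24 + 429\right) = \left(-594\right) 453 = -269082$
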